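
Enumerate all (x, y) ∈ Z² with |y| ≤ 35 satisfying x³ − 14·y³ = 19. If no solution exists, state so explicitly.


The equation is x³ - 14y³ = 19. For fixed y, x³ = 14·y³ + 19, so a solution requires the RHS to be a perfect cube.
Strategy: iterate y from -35 to 35, compute RHS = 14·y³ + 19, and check whether it is a (positive or negative) perfect cube.
Check small values of y:
  y = 0: RHS = 19 is not a perfect cube.
  y = 1: RHS = 33 is not a perfect cube.
  y = -1: RHS = 5 is not a perfect cube.
  y = 2: RHS = 131 is not a perfect cube.
  y = -2: RHS = -93 is not a perfect cube.
  y = 3: RHS = 397 is not a perfect cube.
  y = -3: RHS = -359 is not a perfect cube.
Continuing the search up to |y| = 35 finds no solutions either.
No (x, y) in the scanned range satisfies the equation.

No integer solutions with |y| ≤ 35.


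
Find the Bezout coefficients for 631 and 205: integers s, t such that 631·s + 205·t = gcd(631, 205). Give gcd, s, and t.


Euclidean algorithm on (631, 205) — divide until remainder is 0:
  631 = 3 · 205 + 16
  205 = 12 · 16 + 13
  16 = 1 · 13 + 3
  13 = 4 · 3 + 1
  3 = 3 · 1 + 0
gcd(631, 205) = 1.
Track Bezout coefficients alongside the remainders: start with r₀ = 631 = a·1 + b·0 (s = 1, t = 0) and r₁ = 205 = a·0 + b·1 (s = 0, t = 1); each new remainder r_{k+1} = r_{k-1} − q_k·r_k inherits s_{k+1} = s_{k-1} − q_k·s_k, t_{k+1} = t_{k-1} − q_k·t_k, so r_k = a·s_k + b·t_k at every step:
  q = 3: r = 16, s = 1 − 3·0 = 1, t = 0 − 3·1 = -3  (check: 631·1 + 205·(-3) = 16)
  q = 12: r = 13, s = 0 − 12·1 = -12, t = 1 − 12·(-3) = 37  (check: 631·(-12) + 205·37 = 13)
  q = 1: r = 3, s = 1 − 1·(-12) = 13, t = -3 − 1·37 = -40  (check: 631·13 + 205·(-40) = 3)
  q = 4: r = 1, s = -12 − 4·13 = -64, t = 37 − 4·(-40) = 197  (check: 631·(-64) + 205·197 = 1)
The row with r = 1 (the gcd) gives the Bezout coefficients s = -64, t = 197.
Result: 631 · (-64) + 205 · (197) = 1.

gcd(631, 205) = 1; s = -64, t = 197 (check: 631·(-64) + 205·197 = 1).


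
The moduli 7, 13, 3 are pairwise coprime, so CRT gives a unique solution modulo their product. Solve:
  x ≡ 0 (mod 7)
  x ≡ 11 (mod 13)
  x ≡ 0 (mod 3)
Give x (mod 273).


Moduli 7, 13, 3 are pairwise coprime; by CRT there is a unique solution modulo M = 7 · 13 · 3 = 273.
Solve pairwise, accumulating the modulus:
  Start with x ≡ 0 (mod 7).
  Combine with x ≡ 11 (mod 13): since gcd(7, 13) = 1, we get a unique residue mod 91.
    Write x = 0 + 7·t and substitute into x ≡ 11 (mod 13): 7·t ≡ 11 − 0 = 11 (mod 13).
    The inverse of 7 mod 13 is 2 (since 7·2 = 14 = 1·13 + 1), so t ≡ 2·11 = 22 ≡ 9 (mod 13).
    Then x = 0 + 7·9 = 63, valid modulo lcm(7, 13) = 91: x ≡ 63 (mod 91).
  Combine with x ≡ 0 (mod 3): since gcd(91, 3) = 1, we get a unique residue mod 273.
    Write x = 63 + 91·t and substitute into x ≡ 0 (mod 3): 91·t ≡ 0 − 63 = -63 (mod 3).
    Reduce coefficients mod 3: 1·t ≡ 0 (mod 3).
    So t ≡ 0 (mod 3).
    Then x = 63 + 91·0 = 63, valid modulo lcm(91, 3) = 273: x ≡ 63 (mod 273).
Verify: 63 mod 7 = 0 ✓, 63 mod 13 = 11 ✓, 63 mod 3 = 0 ✓.

x ≡ 63 (mod 273).


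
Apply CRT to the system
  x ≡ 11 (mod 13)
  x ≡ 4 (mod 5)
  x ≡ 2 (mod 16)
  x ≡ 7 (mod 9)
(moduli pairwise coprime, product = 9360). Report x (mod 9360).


Product of moduli M = 13 · 5 · 16 · 9 = 9360.
Merge one congruence at a time:
  Start: x ≡ 11 (mod 13).
  Combine with x ≡ 4 (mod 5); new modulus lcm = 65.
    Write x = 11 + 13·t and substitute into x ≡ 4 (mod 5): 13·t ≡ 4 − 11 = -7 (mod 5).
    Reduce coefficients mod 5: 3·t ≡ 3 (mod 5).
    The inverse of 3 mod 5 is 2 (since 3·2 = 6 = 1·5 + 1), so t ≡ 2·3 = 6 ≡ 1 (mod 5).
    Then x = 11 + 13·1 = 24, valid modulo lcm(13, 5) = 65: x ≡ 24 (mod 65).
  Combine with x ≡ 2 (mod 16); new modulus lcm = 1040.
    Write x = 24 + 65·t and substitute into x ≡ 2 (mod 16): 65·t ≡ 2 − 24 = -22 (mod 16).
    Reduce coefficients mod 16: 1·t ≡ 10 (mod 16).
    So t ≡ 10 (mod 16).
    Then x = 24 + 65·10 = 674, valid modulo lcm(65, 16) = 1040: x ≡ 674 (mod 1040).
  Combine with x ≡ 7 (mod 9); new modulus lcm = 9360.
    Write x = 674 + 1040·t and substitute into x ≡ 7 (mod 9): 1040·t ≡ 7 − 674 = -667 (mod 9).
    Reduce coefficients mod 9: 5·t ≡ 8 (mod 9).
    The inverse of 5 mod 9 is 2 (since 5·2 = 10 = 1·9 + 1), so t ≡ 2·8 = 16 ≡ 7 (mod 9).
    Then x = 674 + 1040·7 = 7954, valid modulo lcm(1040, 9) = 9360: x ≡ 7954 (mod 9360).
Verify against each original: 7954 mod 13 = 11, 7954 mod 5 = 4, 7954 mod 16 = 2, 7954 mod 9 = 7.

x ≡ 7954 (mod 9360).


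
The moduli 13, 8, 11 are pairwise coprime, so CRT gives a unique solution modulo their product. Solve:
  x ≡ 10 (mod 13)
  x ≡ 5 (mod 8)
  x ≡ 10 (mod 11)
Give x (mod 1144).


Moduli 13, 8, 11 are pairwise coprime; by CRT there is a unique solution modulo M = 13 · 8 · 11 = 1144.
Solve pairwise, accumulating the modulus:
  Start with x ≡ 10 (mod 13).
  Combine with x ≡ 5 (mod 8): since gcd(13, 8) = 1, we get a unique residue mod 104.
    Write x = 10 + 13·t and substitute into x ≡ 5 (mod 8): 13·t ≡ 5 − 10 = -5 (mod 8).
    Reduce coefficients mod 8: 5·t ≡ 3 (mod 8).
    The inverse of 5 mod 8 is 5 (since 5·5 = 25 = 3·8 + 1), so t ≡ 5·3 = 15 ≡ 7 (mod 8).
    Then x = 10 + 13·7 = 101, valid modulo lcm(13, 8) = 104: x ≡ 101 (mod 104).
  Combine with x ≡ 10 (mod 11): since gcd(104, 11) = 1, we get a unique residue mod 1144.
    Write x = 101 + 104·t and substitute into x ≡ 10 (mod 11): 104·t ≡ 10 − 101 = -91 (mod 11).
    Reduce coefficients mod 11: 5·t ≡ 8 (mod 11).
    The inverse of 5 mod 11 is 9 (since 5·9 = 45 = 4·11 + 1), so t ≡ 9·8 = 72 ≡ 6 (mod 11).
    Then x = 101 + 104·6 = 725, valid modulo lcm(104, 11) = 1144: x ≡ 725 (mod 1144).
Verify: 725 mod 13 = 10 ✓, 725 mod 8 = 5 ✓, 725 mod 11 = 10 ✓.

x ≡ 725 (mod 1144).


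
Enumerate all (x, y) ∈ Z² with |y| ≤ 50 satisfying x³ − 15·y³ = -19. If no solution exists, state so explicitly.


The equation is x³ - 15y³ = -19. For fixed y, x³ = 15·y³ − 19, so a solution requires the RHS to be a perfect cube.
Strategy: iterate y from -50 to 50, compute RHS = 15·y³ − 19, and check whether it is a (positive or negative) perfect cube.
Check small values of y:
  y = 0: RHS = -19 is not a perfect cube.
  y = 1: RHS = -4 is not a perfect cube.
  y = -1: RHS = -34 is not a perfect cube.
  y = 2: RHS = 101 is not a perfect cube.
  y = -2: RHS = -139 is not a perfect cube.
  y = 3: RHS = 386 is not a perfect cube.
  y = -3: RHS = -424 is not a perfect cube.
Continuing the search up to |y| = 50 finds no solutions either.
No (x, y) in the scanned range satisfies the equation.

No integer solutions with |y| ≤ 50.


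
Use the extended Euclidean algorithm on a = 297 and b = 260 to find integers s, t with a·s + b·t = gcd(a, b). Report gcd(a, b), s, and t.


Euclidean algorithm on (297, 260) — divide until remainder is 0:
  297 = 1 · 260 + 37
  260 = 7 · 37 + 1
  37 = 37 · 1 + 0
gcd(297, 260) = 1.
Track Bezout coefficients alongside the remainders: start with r₀ = 297 = a·1 + b·0 (s = 1, t = 0) and r₁ = 260 = a·0 + b·1 (s = 0, t = 1); each new remainder r_{k+1} = r_{k-1} − q_k·r_k inherits s_{k+1} = s_{k-1} − q_k·s_k, t_{k+1} = t_{k-1} − q_k·t_k, so r_k = a·s_k + b·t_k at every step:
  q = 1: r = 37, s = 1 − 1·0 = 1, t = 0 − 1·1 = -1  (check: 297·1 + 260·(-1) = 37)
  q = 7: r = 1, s = 0 − 7·1 = -7, t = 1 − 7·(-1) = 8  (check: 297·(-7) + 260·8 = 1)
The row with r = 1 (the gcd) gives the Bezout coefficients s = -7, t = 8.
Result: 297 · (-7) + 260 · (8) = 1.

gcd(297, 260) = 1; s = -7, t = 8 (check: 297·(-7) + 260·8 = 1).


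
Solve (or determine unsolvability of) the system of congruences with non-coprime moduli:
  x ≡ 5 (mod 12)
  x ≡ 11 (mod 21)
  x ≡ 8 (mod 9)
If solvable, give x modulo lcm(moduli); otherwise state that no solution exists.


Moduli 12, 21, 9 are not pairwise coprime, so CRT works modulo lcm(m_i) when all pairwise compatibility conditions hold.
Pairwise compatibility: gcd(m_i, m_j) must divide a_i - a_j for every pair.
Merge one congruence at a time:
  Start: x ≡ 5 (mod 12).
  Combine with x ≡ 11 (mod 21): gcd(12, 21) = 3; 11 - 5 = 6, which IS divisible by 3, so compatible.
    Write x = 5 + 12·t and substitute into x ≡ 11 (mod 21): 12·t ≡ 11 − 5 = 6 (mod 21).
    Divide the congruence (and modulus) by g = 3: 4·t ≡ 2 (mod 7).
    The inverse of 4 mod 7 is 2 (since 4·2 = 8 = 1·7 + 1), so t ≡ 2·2 = 4 ≡ 4 (mod 7).
    Then x = 5 + 12·4 = 53, valid modulo lcm(12, 21) = 84: x ≡ 53 (mod 84).
  Combine with x ≡ 8 (mod 9): gcd(84, 9) = 3; 8 - 53 = -45, which IS divisible by 3, so compatible.
    Write x = 53 + 84·t and substitute into x ≡ 8 (mod 9): 84·t ≡ 8 − 53 = -45 (mod 9).
    Divide the congruence (and modulus) by g = 3: 28·t ≡ -15 (mod 3).
    Reduce coefficients mod 3: 1·t ≡ 0 (mod 3).
    So t ≡ 0 (mod 3).
    Then x = 53 + 84·0 = 53, valid modulo lcm(84, 9) = 252: x ≡ 53 (mod 252).
Verify: 53 mod 12 = 5, 53 mod 21 = 11, 53 mod 9 = 8.

x ≡ 53 (mod 252).


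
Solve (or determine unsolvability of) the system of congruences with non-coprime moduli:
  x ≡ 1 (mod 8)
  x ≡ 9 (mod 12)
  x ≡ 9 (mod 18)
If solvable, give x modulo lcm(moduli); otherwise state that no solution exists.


Moduli 8, 12, 18 are not pairwise coprime, so CRT works modulo lcm(m_i) when all pairwise compatibility conditions hold.
Pairwise compatibility: gcd(m_i, m_j) must divide a_i - a_j for every pair.
Merge one congruence at a time:
  Start: x ≡ 1 (mod 8).
  Combine with x ≡ 9 (mod 12): gcd(8, 12) = 4; 9 - 1 = 8, which IS divisible by 4, so compatible.
    Write x = 1 + 8·t and substitute into x ≡ 9 (mod 12): 8·t ≡ 9 − 1 = 8 (mod 12).
    Divide the congruence (and modulus) by g = 4: 2·t ≡ 2 (mod 3).
    The inverse of 2 mod 3 is 2 (since 2·2 = 4 = 1·3 + 1), so t ≡ 2·2 = 4 ≡ 1 (mod 3).
    Then x = 1 + 8·1 = 9, valid modulo lcm(8, 12) = 24: x ≡ 9 (mod 24).
  Combine with x ≡ 9 (mod 18): gcd(24, 18) = 6; 9 - 9 = 0, which IS divisible by 6, so compatible.
    Write x = 9 + 24·t and substitute into x ≡ 9 (mod 18): 24·t ≡ 9 − 9 = 0 (mod 18).
    Divide the congruence (and modulus) by g = 6: 4·t ≡ 0 (mod 3).
    Reduce coefficients mod 3: 1·t ≡ 0 (mod 3).
    So t ≡ 0 (mod 3).
    Then x = 9 + 24·0 = 9, valid modulo lcm(24, 18) = 72: x ≡ 9 (mod 72).
Verify: 9 mod 8 = 1, 9 mod 12 = 9, 9 mod 18 = 9.

x ≡ 9 (mod 72).


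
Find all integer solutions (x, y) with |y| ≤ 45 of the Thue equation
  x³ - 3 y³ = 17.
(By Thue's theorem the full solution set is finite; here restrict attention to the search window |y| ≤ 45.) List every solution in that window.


The equation is x³ - 3y³ = 17. For fixed y, x³ = 3·y³ + 17, so a solution requires the RHS to be a perfect cube.
Strategy: iterate y from -45 to 45, compute RHS = 3·y³ + 17, and check whether it is a (positive or negative) perfect cube.
Check small values of y:
  y = 0: RHS = 17 is not a perfect cube.
  y = 1: RHS = 20 is not a perfect cube.
  y = -1: RHS = 14 is not a perfect cube.
  y = 2: RHS = 41 is not a perfect cube.
  y = -2: RHS = -7 is not a perfect cube.
  y = 3: RHS = 98 is not a perfect cube.
  y = -3: RHS = -64 = (-4)³ ⇒ x = -4 works.
Continuing the search up to |y| = 45 finds no further solutions beyond those listed.
Collected solutions: (-4, -3).

Solutions (with |y| ≤ 45): (-4, -3).


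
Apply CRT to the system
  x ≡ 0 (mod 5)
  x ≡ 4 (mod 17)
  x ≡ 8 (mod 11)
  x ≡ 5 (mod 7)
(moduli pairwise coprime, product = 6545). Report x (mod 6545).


Product of moduli M = 5 · 17 · 11 · 7 = 6545.
Merge one congruence at a time:
  Start: x ≡ 0 (mod 5).
  Combine with x ≡ 4 (mod 17); new modulus lcm = 85.
    Write x = 0 + 5·t and substitute into x ≡ 4 (mod 17): 5·t ≡ 4 − 0 = 4 (mod 17).
    The inverse of 5 mod 17 is 7 (since 5·7 = 35 = 2·17 + 1), so t ≡ 7·4 = 28 ≡ 11 (mod 17).
    Then x = 0 + 5·11 = 55, valid modulo lcm(5, 17) = 85: x ≡ 55 (mod 85).
  Combine with x ≡ 8 (mod 11); new modulus lcm = 935.
    Write x = 55 + 85·t and substitute into x ≡ 8 (mod 11): 85·t ≡ 8 − 55 = -47 (mod 11).
    Reduce coefficients mod 11: 8·t ≡ 8 (mod 11).
    The inverse of 8 mod 11 is 7 (since 8·7 = 56 = 5·11 + 1), so t ≡ 7·8 = 56 ≡ 1 (mod 11).
    Then x = 55 + 85·1 = 140, valid modulo lcm(85, 11) = 935: x ≡ 140 (mod 935).
  Combine with x ≡ 5 (mod 7); new modulus lcm = 6545.
    Write x = 140 + 935·t and substitute into x ≡ 5 (mod 7): 935·t ≡ 5 − 140 = -135 (mod 7).
    Reduce coefficients mod 7: 4·t ≡ 5 (mod 7).
    The inverse of 4 mod 7 is 2 (since 4·2 = 8 = 1·7 + 1), so t ≡ 2·5 = 10 ≡ 3 (mod 7).
    Then x = 140 + 935·3 = 2945, valid modulo lcm(935, 7) = 6545: x ≡ 2945 (mod 6545).
Verify against each original: 2945 mod 5 = 0, 2945 mod 17 = 4, 2945 mod 11 = 8, 2945 mod 7 = 5.

x ≡ 2945 (mod 6545).


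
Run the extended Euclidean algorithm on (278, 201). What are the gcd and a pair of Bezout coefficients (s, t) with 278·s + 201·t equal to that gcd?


Euclidean algorithm on (278, 201) — divide until remainder is 0:
  278 = 1 · 201 + 77
  201 = 2 · 77 + 47
  77 = 1 · 47 + 30
  47 = 1 · 30 + 17
  30 = 1 · 17 + 13
  17 = 1 · 13 + 4
  13 = 3 · 4 + 1
  4 = 4 · 1 + 0
gcd(278, 201) = 1.
Track Bezout coefficients alongside the remainders: start with r₀ = 278 = a·1 + b·0 (s = 1, t = 0) and r₁ = 201 = a·0 + b·1 (s = 0, t = 1); each new remainder r_{k+1} = r_{k-1} − q_k·r_k inherits s_{k+1} = s_{k-1} − q_k·s_k, t_{k+1} = t_{k-1} − q_k·t_k, so r_k = a·s_k + b·t_k at every step:
  q = 1: r = 77, s = 1 − 1·0 = 1, t = 0 − 1·1 = -1  (check: 278·1 + 201·(-1) = 77)
  q = 2: r = 47, s = 0 − 2·1 = -2, t = 1 − 2·(-1) = 3  (check: 278·(-2) + 201·3 = 47)
  q = 1: r = 30, s = 1 − 1·(-2) = 3, t = -1 − 1·3 = -4  (check: 278·3 + 201·(-4) = 30)
  q = 1: r = 17, s = -2 − 1·3 = -5, t = 3 − 1·(-4) = 7  (check: 278·(-5) + 201·7 = 17)
  q = 1: r = 13, s = 3 − 1·(-5) = 8, t = -4 − 1·7 = -11  (check: 278·8 + 201·(-11) = 13)
  q = 1: r = 4, s = -5 − 1·8 = -13, t = 7 − 1·(-11) = 18  (check: 278·(-13) + 201·18 = 4)
  q = 3: r = 1, s = 8 − 3·(-13) = 47, t = -11 − 3·18 = -65  (check: 278·47 + 201·(-65) = 1)
The row with r = 1 (the gcd) gives the Bezout coefficients s = 47, t = -65.
Result: 278 · (47) + 201 · (-65) = 1.

gcd(278, 201) = 1; s = 47, t = -65 (check: 278·47 + 201·(-65) = 1).


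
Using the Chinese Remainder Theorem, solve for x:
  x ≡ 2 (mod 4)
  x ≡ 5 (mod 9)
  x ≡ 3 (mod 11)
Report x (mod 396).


Moduli 4, 9, 11 are pairwise coprime; by CRT there is a unique solution modulo M = 4 · 9 · 11 = 396.
Solve pairwise, accumulating the modulus:
  Start with x ≡ 2 (mod 4).
  Combine with x ≡ 5 (mod 9): since gcd(4, 9) = 1, we get a unique residue mod 36.
    Write x = 2 + 4·t and substitute into x ≡ 5 (mod 9): 4·t ≡ 5 − 2 = 3 (mod 9).
    The inverse of 4 mod 9 is 7 (since 4·7 = 28 = 3·9 + 1), so t ≡ 7·3 = 21 ≡ 3 (mod 9).
    Then x = 2 + 4·3 = 14, valid modulo lcm(4, 9) = 36: x ≡ 14 (mod 36).
  Combine with x ≡ 3 (mod 11): since gcd(36, 11) = 1, we get a unique residue mod 396.
    Write x = 14 + 36·t and substitute into x ≡ 3 (mod 11): 36·t ≡ 3 − 14 = -11 (mod 11).
    Reduce coefficients mod 11: 3·t ≡ 0 (mod 11).
    The inverse of 3 mod 11 is 4 (since 3·4 = 12 = 1·11 + 1), so t ≡ 4·0 = 0 ≡ 0 (mod 11).
    Then x = 14 + 36·0 = 14, valid modulo lcm(36, 11) = 396: x ≡ 14 (mod 396).
Verify: 14 mod 4 = 2 ✓, 14 mod 9 = 5 ✓, 14 mod 11 = 3 ✓.

x ≡ 14 (mod 396).


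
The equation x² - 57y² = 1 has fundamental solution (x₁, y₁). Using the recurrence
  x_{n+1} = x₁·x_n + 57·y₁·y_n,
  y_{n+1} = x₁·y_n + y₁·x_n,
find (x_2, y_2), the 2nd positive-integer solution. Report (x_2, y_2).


Step 1: Find the fundamental solution (x₁, y₁) of x² - 57y² = 1.
  Expand √57 as a continued fraction. a₀ = ⌊√57⌋ = 7; iterate m_{k+1} = d_k·a_k − m_k, d_{k+1} = (57 − m_{k+1}²)/d_k, a_{k+1} = ⌊(a₀ + m_{k+1})/d_{k+1}⌋ (starting m₀ = 0, d₀ = 1), with convergents p_k = a_k·p_{k-1} + p_{k-2}, q_k = a_k·q_{k-1} + q_{k-2} (p₋₁ = 1, q₋₁ = 0):
  k = 0: a₀ = 7; p₀/q₀ = 7/1; p₀² − 57·q₀² = 49 − 57 = -8.
  k = 1: m = 7, d = 8, a = ⌊(7 + 7)/8⌋ = 1; p/q = (1·7 + 1)/(1·1 + 0) = 8/1; p² − 57·q² = 64 − 57 = 7.
  k = 2: m = 1, d = 7, a = ⌊(7 + 1)/7⌋ = 1; p/q = (1·8 + 7)/(1·1 + 1) = 15/2; p² − 57·q² = 225 − 228 = -3.
  k = 3: m = 6, d = 3, a = ⌊(7 + 6)/3⌋ = 4; p/q = (4·15 + 8)/(4·2 + 1) = 68/9; p² − 57·q² = 4624 − 4617 = 7.
  k = 4: m = 6, d = 7, a = ⌊(7 + 6)/7⌋ = 1; p/q = (1·68 + 15)/(1·9 + 2) = 83/11; p² − 57·q² = 6889 − 6897 = -8.
  k = 5: m = 1, d = 8, a = ⌊(7 + 1)/8⌋ = 1; p/q = (1·83 + 68)/(1·11 + 9) = 151/20; p² − 57·q² = 22801 − 22800 = 1.
  The first convergent with p² − 57·q² = 1 gives the fundamental solution (x₁, y₁) = (151, 20).
Step 2: Apply the recurrence (x_{n+1}, y_{n+1}) = (x₁x_n + 57y₁y_n, x₁y_n + y₁x_n) repeatedly.
  From (x_1, y_1) = (151, 20): x_2 = 151·151 + 57·20·20 = 45601; y_2 = 151·20 + 20·151 = 6040.
Step 3: Verify x_2² - 57·y_2² = 2079451201 - 2079451200 = 1 (should be 1). ✓

(x_1, y_1) = (151, 20); (x_2, y_2) = (45601, 6040).


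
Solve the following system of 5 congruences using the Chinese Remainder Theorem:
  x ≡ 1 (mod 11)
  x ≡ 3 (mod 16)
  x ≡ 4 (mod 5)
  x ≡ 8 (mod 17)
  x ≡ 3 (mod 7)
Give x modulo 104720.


Product of moduli M = 11 · 16 · 5 · 17 · 7 = 104720.
Merge one congruence at a time:
  Start: x ≡ 1 (mod 11).
  Combine with x ≡ 3 (mod 16); new modulus lcm = 176.
    Write x = 1 + 11·t and substitute into x ≡ 3 (mod 16): 11·t ≡ 3 − 1 = 2 (mod 16).
    The inverse of 11 mod 16 is 3 (since 11·3 = 33 = 2·16 + 1), so t ≡ 3·2 = 6 ≡ 6 (mod 16).
    Then x = 1 + 11·6 = 67, valid modulo lcm(11, 16) = 176: x ≡ 67 (mod 176).
  Combine with x ≡ 4 (mod 5); new modulus lcm = 880.
    Write x = 67 + 176·t and substitute into x ≡ 4 (mod 5): 176·t ≡ 4 − 67 = -63 (mod 5).
    Reduce coefficients mod 5: 1·t ≡ 2 (mod 5).
    So t ≡ 2 (mod 5).
    Then x = 67 + 176·2 = 419, valid modulo lcm(176, 5) = 880: x ≡ 419 (mod 880).
  Combine with x ≡ 8 (mod 17); new modulus lcm = 14960.
    Write x = 419 + 880·t and substitute into x ≡ 8 (mod 17): 880·t ≡ 8 − 419 = -411 (mod 17).
    Reduce coefficients mod 17: 13·t ≡ 14 (mod 17).
    The inverse of 13 mod 17 is 4 (since 13·4 = 52 = 3·17 + 1), so t ≡ 4·14 = 56 ≡ 5 (mod 17).
    Then x = 419 + 880·5 = 4819, valid modulo lcm(880, 17) = 14960: x ≡ 4819 (mod 14960).
  Combine with x ≡ 3 (mod 7); new modulus lcm = 104720.
    Write x = 4819 + 14960·t and substitute into x ≡ 3 (mod 7): 14960·t ≡ 3 − 4819 = -4816 (mod 7).
    Reduce coefficients mod 7: 1·t ≡ 0 (mod 7).
    So t ≡ 0 (mod 7).
    Then x = 4819 + 14960·0 = 4819, valid modulo lcm(14960, 7) = 104720: x ≡ 4819 (mod 104720).
Verify against each original: 4819 mod 11 = 1, 4819 mod 16 = 3, 4819 mod 5 = 4, 4819 mod 17 = 8, 4819 mod 7 = 3.

x ≡ 4819 (mod 104720).


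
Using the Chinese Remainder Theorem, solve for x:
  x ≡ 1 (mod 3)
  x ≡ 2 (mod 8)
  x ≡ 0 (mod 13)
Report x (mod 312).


Moduli 3, 8, 13 are pairwise coprime; by CRT there is a unique solution modulo M = 3 · 8 · 13 = 312.
Solve pairwise, accumulating the modulus:
  Start with x ≡ 1 (mod 3).
  Combine with x ≡ 2 (mod 8): since gcd(3, 8) = 1, we get a unique residue mod 24.
    Write x = 1 + 3·t and substitute into x ≡ 2 (mod 8): 3·t ≡ 2 − 1 = 1 (mod 8).
    The inverse of 3 mod 8 is 3 (since 3·3 = 9 = 1·8 + 1), so t ≡ 3·1 = 3 ≡ 3 (mod 8).
    Then x = 1 + 3·3 = 10, valid modulo lcm(3, 8) = 24: x ≡ 10 (mod 24).
  Combine with x ≡ 0 (mod 13): since gcd(24, 13) = 1, we get a unique residue mod 312.
    Write x = 10 + 24·t and substitute into x ≡ 0 (mod 13): 24·t ≡ 0 − 10 = -10 (mod 13).
    Reduce coefficients mod 13: 11·t ≡ 3 (mod 13).
    The inverse of 11 mod 13 is 6 (since 11·6 = 66 = 5·13 + 1), so t ≡ 6·3 = 18 ≡ 5 (mod 13).
    Then x = 10 + 24·5 = 130, valid modulo lcm(24, 13) = 312: x ≡ 130 (mod 312).
Verify: 130 mod 3 = 1 ✓, 130 mod 8 = 2 ✓, 130 mod 13 = 0 ✓.

x ≡ 130 (mod 312).


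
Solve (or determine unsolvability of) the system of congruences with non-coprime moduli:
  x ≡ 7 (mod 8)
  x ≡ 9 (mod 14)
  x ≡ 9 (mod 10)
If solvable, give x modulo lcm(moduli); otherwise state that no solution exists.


Moduli 8, 14, 10 are not pairwise coprime, so CRT works modulo lcm(m_i) when all pairwise compatibility conditions hold.
Pairwise compatibility: gcd(m_i, m_j) must divide a_i - a_j for every pair.
Merge one congruence at a time:
  Start: x ≡ 7 (mod 8).
  Combine with x ≡ 9 (mod 14): gcd(8, 14) = 2; 9 - 7 = 2, which IS divisible by 2, so compatible.
    Write x = 7 + 8·t and substitute into x ≡ 9 (mod 14): 8·t ≡ 9 − 7 = 2 (mod 14).
    Divide the congruence (and modulus) by g = 2: 4·t ≡ 1 (mod 7).
    The inverse of 4 mod 7 is 2 (since 4·2 = 8 = 1·7 + 1), so t ≡ 2·1 = 2 ≡ 2 (mod 7).
    Then x = 7 + 8·2 = 23, valid modulo lcm(8, 14) = 56: x ≡ 23 (mod 56).
  Combine with x ≡ 9 (mod 10): gcd(56, 10) = 2; 9 - 23 = -14, which IS divisible by 2, so compatible.
    Write x = 23 + 56·t and substitute into x ≡ 9 (mod 10): 56·t ≡ 9 − 23 = -14 (mod 10).
    Divide the congruence (and modulus) by g = 2: 28·t ≡ -7 (mod 5).
    Reduce coefficients mod 5: 3·t ≡ 3 (mod 5).
    The inverse of 3 mod 5 is 2 (since 3·2 = 6 = 1·5 + 1), so t ≡ 2·3 = 6 ≡ 1 (mod 5).
    Then x = 23 + 56·1 = 79, valid modulo lcm(56, 10) = 280: x ≡ 79 (mod 280).
Verify: 79 mod 8 = 7, 79 mod 14 = 9, 79 mod 10 = 9.

x ≡ 79 (mod 280).


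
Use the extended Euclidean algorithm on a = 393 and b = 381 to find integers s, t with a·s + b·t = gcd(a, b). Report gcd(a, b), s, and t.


Euclidean algorithm on (393, 381) — divide until remainder is 0:
  393 = 1 · 381 + 12
  381 = 31 · 12 + 9
  12 = 1 · 9 + 3
  9 = 3 · 3 + 0
gcd(393, 381) = 3.
Track Bezout coefficients alongside the remainders: start with r₀ = 393 = a·1 + b·0 (s = 1, t = 0) and r₁ = 381 = a·0 + b·1 (s = 0, t = 1); each new remainder r_{k+1} = r_{k-1} − q_k·r_k inherits s_{k+1} = s_{k-1} − q_k·s_k, t_{k+1} = t_{k-1} − q_k·t_k, so r_k = a·s_k + b·t_k at every step:
  q = 1: r = 12, s = 1 − 1·0 = 1, t = 0 − 1·1 = -1  (check: 393·1 + 381·(-1) = 12)
  q = 31: r = 9, s = 0 − 31·1 = -31, t = 1 − 31·(-1) = 32  (check: 393·(-31) + 381·32 = 9)
  q = 1: r = 3, s = 1 − 1·(-31) = 32, t = -1 − 1·32 = -33  (check: 393·32 + 381·(-33) = 3)
The row with r = 3 (the gcd) gives the Bezout coefficients s = 32, t = -33.
Result: 393 · (32) + 381 · (-33) = 3.

gcd(393, 381) = 3; s = 32, t = -33 (check: 393·32 + 381·(-33) = 3).


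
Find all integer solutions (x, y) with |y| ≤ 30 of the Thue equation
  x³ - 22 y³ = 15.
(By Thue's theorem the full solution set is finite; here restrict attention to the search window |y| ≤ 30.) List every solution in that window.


The equation is x³ - 22y³ = 15. For fixed y, x³ = 22·y³ + 15, so a solution requires the RHS to be a perfect cube.
Strategy: iterate y from -30 to 30, compute RHS = 22·y³ + 15, and check whether it is a (positive or negative) perfect cube.
Check small values of y:
  y = 0: RHS = 15 is not a perfect cube.
  y = 1: RHS = 37 is not a perfect cube.
  y = -1: RHS = -7 is not a perfect cube.
  y = 2: RHS = 191 is not a perfect cube.
  y = -2: RHS = -161 is not a perfect cube.
  y = 3: RHS = 609 is not a perfect cube.
  y = -3: RHS = -579 is not a perfect cube.
Continuing the search up to |y| = 30 finds no solutions either.
No (x, y) in the scanned range satisfies the equation.

No integer solutions with |y| ≤ 30.


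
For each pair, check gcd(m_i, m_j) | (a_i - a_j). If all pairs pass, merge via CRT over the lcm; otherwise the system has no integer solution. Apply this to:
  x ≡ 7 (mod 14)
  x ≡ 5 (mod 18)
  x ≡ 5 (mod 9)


Moduli 14, 18, 9 are not pairwise coprime, so CRT works modulo lcm(m_i) when all pairwise compatibility conditions hold.
Pairwise compatibility: gcd(m_i, m_j) must divide a_i - a_j for every pair.
Merge one congruence at a time:
  Start: x ≡ 7 (mod 14).
  Combine with x ≡ 5 (mod 18): gcd(14, 18) = 2; 5 - 7 = -2, which IS divisible by 2, so compatible.
    Write x = 7 + 14·t and substitute into x ≡ 5 (mod 18): 14·t ≡ 5 − 7 = -2 (mod 18).
    Divide the congruence (and modulus) by g = 2: 7·t ≡ -1 (mod 9).
    Reduce coefficients mod 9: 7·t ≡ 8 (mod 9).
    The inverse of 7 mod 9 is 4 (since 7·4 = 28 = 3·9 + 1), so t ≡ 4·8 = 32 ≡ 5 (mod 9).
    Then x = 7 + 14·5 = 77, valid modulo lcm(14, 18) = 126: x ≡ 77 (mod 126).
  Combine with x ≡ 5 (mod 9): gcd(126, 9) = 9; 5 - 77 = -72, which IS divisible by 9, so compatible.
    Write x = 77 + 126·t and substitute into x ≡ 5 (mod 9): 126·t ≡ 5 − 77 = -72 (mod 9).
    Divide the congruence (and modulus) by g = 9: 14·t ≡ -8 (mod 1).
    Modulo 1 every t works; take t = 0.
    Then x = 77 + 126·0 = 77, valid modulo lcm(126, 9) = 126: x ≡ 77 (mod 126).
Verify: 77 mod 14 = 7, 77 mod 18 = 5, 77 mod 9 = 5.

x ≡ 77 (mod 126).


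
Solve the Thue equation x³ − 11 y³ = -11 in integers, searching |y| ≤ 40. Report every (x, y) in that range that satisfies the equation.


The equation is x³ - 11y³ = -11. For fixed y, x³ = 11·y³ − 11, so a solution requires the RHS to be a perfect cube.
Strategy: iterate y from -40 to 40, compute RHS = 11·y³ − 11, and check whether it is a (positive or negative) perfect cube.
Check small values of y:
  y = 0: RHS = -11 is not a perfect cube.
  y = 1: RHS = 0 = (0)³ ⇒ x = 0 works.
  y = -1: RHS = -22 is not a perfect cube.
  y = 2: RHS = 77 is not a perfect cube.
  y = -2: RHS = -99 is not a perfect cube.
  y = 3: RHS = 286 is not a perfect cube.
  y = -3: RHS = -308 is not a perfect cube.
Continuing the search up to |y| = 40 finds no further solutions beyond those listed.
Collected solutions: (0, 1).

Solutions (with |y| ≤ 40): (0, 1).


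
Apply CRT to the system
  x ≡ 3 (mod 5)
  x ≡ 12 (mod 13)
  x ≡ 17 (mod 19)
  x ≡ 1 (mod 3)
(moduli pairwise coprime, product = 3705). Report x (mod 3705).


Product of moduli M = 5 · 13 · 19 · 3 = 3705.
Merge one congruence at a time:
  Start: x ≡ 3 (mod 5).
  Combine with x ≡ 12 (mod 13); new modulus lcm = 65.
    Write x = 3 + 5·t and substitute into x ≡ 12 (mod 13): 5·t ≡ 12 − 3 = 9 (mod 13).
    The inverse of 5 mod 13 is 8 (since 5·8 = 40 = 3·13 + 1), so t ≡ 8·9 = 72 ≡ 7 (mod 13).
    Then x = 3 + 5·7 = 38, valid modulo lcm(5, 13) = 65: x ≡ 38 (mod 65).
  Combine with x ≡ 17 (mod 19); new modulus lcm = 1235.
    Write x = 38 + 65·t and substitute into x ≡ 17 (mod 19): 65·t ≡ 17 − 38 = -21 (mod 19).
    Reduce coefficients mod 19: 8·t ≡ 17 (mod 19).
    The inverse of 8 mod 19 is 12 (since 8·12 = 96 = 5·19 + 1), so t ≡ 12·17 = 204 ≡ 14 (mod 19).
    Then x = 38 + 65·14 = 948, valid modulo lcm(65, 19) = 1235: x ≡ 948 (mod 1235).
  Combine with x ≡ 1 (mod 3); new modulus lcm = 3705.
    Write x = 948 + 1235·t and substitute into x ≡ 1 (mod 3): 1235·t ≡ 1 − 948 = -947 (mod 3).
    Reduce coefficients mod 3: 2·t ≡ 1 (mod 3).
    The inverse of 2 mod 3 is 2 (since 2·2 = 4 = 1·3 + 1), so t ≡ 2·1 = 2 ≡ 2 (mod 3).
    Then x = 948 + 1235·2 = 3418, valid modulo lcm(1235, 3) = 3705: x ≡ 3418 (mod 3705).
Verify against each original: 3418 mod 5 = 3, 3418 mod 13 = 12, 3418 mod 19 = 17, 3418 mod 3 = 1.

x ≡ 3418 (mod 3705).


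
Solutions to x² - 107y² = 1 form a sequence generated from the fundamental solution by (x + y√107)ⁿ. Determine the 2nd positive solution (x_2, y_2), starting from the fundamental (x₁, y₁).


Step 1: Find the fundamental solution (x₁, y₁) of x² - 107y² = 1.
  Expand √107 as a continued fraction. a₀ = ⌊√107⌋ = 10; iterate m_{k+1} = d_k·a_k − m_k, d_{k+1} = (107 − m_{k+1}²)/d_k, a_{k+1} = ⌊(a₀ + m_{k+1})/d_{k+1}⌋ (starting m₀ = 0, d₀ = 1), with convergents p_k = a_k·p_{k-1} + p_{k-2}, q_k = a_k·q_{k-1} + q_{k-2} (p₋₁ = 1, q₋₁ = 0):
  k = 0: a₀ = 10; p₀/q₀ = 10/1; p₀² − 107·q₀² = 100 − 107 = -7.
  k = 1: m = 10, d = 7, a = ⌊(10 + 10)/7⌋ = 2; p/q = (2·10 + 1)/(2·1 + 0) = 21/2; p² − 107·q² = 441 − 428 = 13.
  k = 2: m = 4, d = 13, a = ⌊(10 + 4)/13⌋ = 1; p/q = (1·21 + 10)/(1·2 + 1) = 31/3; p² − 107·q² = 961 − 963 = -2.
  k = 3: m = 9, d = 2, a = ⌊(10 + 9)/2⌋ = 9; p/q = (9·31 + 21)/(9·3 + 2) = 300/29; p² − 107·q² = 90000 − 89987 = 13.
  k = 4: m = 9, d = 13, a = ⌊(10 + 9)/13⌋ = 1; p/q = (1·300 + 31)/(1·29 + 3) = 331/32; p² − 107·q² = 109561 − 109568 = -7.
  k = 5: m = 4, d = 7, a = ⌊(10 + 4)/7⌋ = 2; p/q = (2·331 + 300)/(2·32 + 29) = 962/93; p² − 107·q² = 925444 − 925443 = 1.
  The first convergent with p² − 107·q² = 1 gives the fundamental solution (x₁, y₁) = (962, 93).
Step 2: Apply the recurrence (x_{n+1}, y_{n+1}) = (x₁x_n + 107y₁y_n, x₁y_n + y₁x_n) repeatedly.
  From (x_1, y_1) = (962, 93): x_2 = 962·962 + 107·93·93 = 1850887; y_2 = 962·93 + 93·962 = 178932.
Step 3: Verify x_2² - 107·y_2² = 3425782686769 - 3425782686768 = 1 (should be 1). ✓

(x_1, y_1) = (962, 93); (x_2, y_2) = (1850887, 178932).


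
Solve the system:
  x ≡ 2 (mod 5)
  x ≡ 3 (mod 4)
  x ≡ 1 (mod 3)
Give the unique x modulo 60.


Moduli 5, 4, 3 are pairwise coprime; by CRT there is a unique solution modulo M = 5 · 4 · 3 = 60.
Solve pairwise, accumulating the modulus:
  Start with x ≡ 2 (mod 5).
  Combine with x ≡ 3 (mod 4): since gcd(5, 4) = 1, we get a unique residue mod 20.
    Write x = 2 + 5·t and substitute into x ≡ 3 (mod 4): 5·t ≡ 3 − 2 = 1 (mod 4).
    Reduce coefficients mod 4: 1·t ≡ 1 (mod 4).
    So t ≡ 1 (mod 4).
    Then x = 2 + 5·1 = 7, valid modulo lcm(5, 4) = 20: x ≡ 7 (mod 20).
  Combine with x ≡ 1 (mod 3): since gcd(20, 3) = 1, we get a unique residue mod 60.
    Write x = 7 + 20·t and substitute into x ≡ 1 (mod 3): 20·t ≡ 1 − 7 = -6 (mod 3).
    Reduce coefficients mod 3: 2·t ≡ 0 (mod 3).
    The inverse of 2 mod 3 is 2 (since 2·2 = 4 = 1·3 + 1), so t ≡ 2·0 = 0 ≡ 0 (mod 3).
    Then x = 7 + 20·0 = 7, valid modulo lcm(20, 3) = 60: x ≡ 7 (mod 60).
Verify: 7 mod 5 = 2 ✓, 7 mod 4 = 3 ✓, 7 mod 3 = 1 ✓.

x ≡ 7 (mod 60).


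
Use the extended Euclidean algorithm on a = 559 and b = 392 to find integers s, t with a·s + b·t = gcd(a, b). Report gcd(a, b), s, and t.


Euclidean algorithm on (559, 392) — divide until remainder is 0:
  559 = 1 · 392 + 167
  392 = 2 · 167 + 58
  167 = 2 · 58 + 51
  58 = 1 · 51 + 7
  51 = 7 · 7 + 2
  7 = 3 · 2 + 1
  2 = 2 · 1 + 0
gcd(559, 392) = 1.
Track Bezout coefficients alongside the remainders: start with r₀ = 559 = a·1 + b·0 (s = 1, t = 0) and r₁ = 392 = a·0 + b·1 (s = 0, t = 1); each new remainder r_{k+1} = r_{k-1} − q_k·r_k inherits s_{k+1} = s_{k-1} − q_k·s_k, t_{k+1} = t_{k-1} − q_k·t_k, so r_k = a·s_k + b·t_k at every step:
  q = 1: r = 167, s = 1 − 1·0 = 1, t = 0 − 1·1 = -1  (check: 559·1 + 392·(-1) = 167)
  q = 2: r = 58, s = 0 − 2·1 = -2, t = 1 − 2·(-1) = 3  (check: 559·(-2) + 392·3 = 58)
  q = 2: r = 51, s = 1 − 2·(-2) = 5, t = -1 − 2·3 = -7  (check: 559·5 + 392·(-7) = 51)
  q = 1: r = 7, s = -2 − 1·5 = -7, t = 3 − 1·(-7) = 10  (check: 559·(-7) + 392·10 = 7)
  q = 7: r = 2, s = 5 − 7·(-7) = 54, t = -7 − 7·10 = -77  (check: 559·54 + 392·(-77) = 2)
  q = 3: r = 1, s = -7 − 3·54 = -169, t = 10 − 3·(-77) = 241  (check: 559·(-169) + 392·241 = 1)
The row with r = 1 (the gcd) gives the Bezout coefficients s = -169, t = 241.
Result: 559 · (-169) + 392 · (241) = 1.

gcd(559, 392) = 1; s = -169, t = 241 (check: 559·(-169) + 392·241 = 1).


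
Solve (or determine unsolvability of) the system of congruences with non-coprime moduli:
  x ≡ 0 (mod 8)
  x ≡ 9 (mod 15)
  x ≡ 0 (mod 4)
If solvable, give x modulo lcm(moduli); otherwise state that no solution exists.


Moduli 8, 15, 4 are not pairwise coprime, so CRT works modulo lcm(m_i) when all pairwise compatibility conditions hold.
Pairwise compatibility: gcd(m_i, m_j) must divide a_i - a_j for every pair.
Merge one congruence at a time:
  Start: x ≡ 0 (mod 8).
  Combine with x ≡ 9 (mod 15): gcd(8, 15) = 1; 9 - 0 = 9, which IS divisible by 1, so compatible.
    Write x = 0 + 8·t and substitute into x ≡ 9 (mod 15): 8·t ≡ 9 − 0 = 9 (mod 15).
    The inverse of 8 mod 15 is 2 (since 8·2 = 16 = 1·15 + 1), so t ≡ 2·9 = 18 ≡ 3 (mod 15).
    Then x = 0 + 8·3 = 24, valid modulo lcm(8, 15) = 120: x ≡ 24 (mod 120).
  Combine with x ≡ 0 (mod 4): gcd(120, 4) = 4; 0 - 24 = -24, which IS divisible by 4, so compatible.
    Write x = 24 + 120·t and substitute into x ≡ 0 (mod 4): 120·t ≡ 0 − 24 = -24 (mod 4).
    Divide the congruence (and modulus) by g = 4: 30·t ≡ -6 (mod 1).
    Modulo 1 every t works; take t = 0.
    Then x = 24 + 120·0 = 24, valid modulo lcm(120, 4) = 120: x ≡ 24 (mod 120).
Verify: 24 mod 8 = 0, 24 mod 15 = 9, 24 mod 4 = 0.

x ≡ 24 (mod 120).


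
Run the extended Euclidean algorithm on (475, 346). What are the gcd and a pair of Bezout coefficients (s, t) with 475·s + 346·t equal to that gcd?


Euclidean algorithm on (475, 346) — divide until remainder is 0:
  475 = 1 · 346 + 129
  346 = 2 · 129 + 88
  129 = 1 · 88 + 41
  88 = 2 · 41 + 6
  41 = 6 · 6 + 5
  6 = 1 · 5 + 1
  5 = 5 · 1 + 0
gcd(475, 346) = 1.
Track Bezout coefficients alongside the remainders: start with r₀ = 475 = a·1 + b·0 (s = 1, t = 0) and r₁ = 346 = a·0 + b·1 (s = 0, t = 1); each new remainder r_{k+1} = r_{k-1} − q_k·r_k inherits s_{k+1} = s_{k-1} − q_k·s_k, t_{k+1} = t_{k-1} − q_k·t_k, so r_k = a·s_k + b·t_k at every step:
  q = 1: r = 129, s = 1 − 1·0 = 1, t = 0 − 1·1 = -1  (check: 475·1 + 346·(-1) = 129)
  q = 2: r = 88, s = 0 − 2·1 = -2, t = 1 − 2·(-1) = 3  (check: 475·(-2) + 346·3 = 88)
  q = 1: r = 41, s = 1 − 1·(-2) = 3, t = -1 − 1·3 = -4  (check: 475·3 + 346·(-4) = 41)
  q = 2: r = 6, s = -2 − 2·3 = -8, t = 3 − 2·(-4) = 11  (check: 475·(-8) + 346·11 = 6)
  q = 6: r = 5, s = 3 − 6·(-8) = 51, t = -4 − 6·11 = -70  (check: 475·51 + 346·(-70) = 5)
  q = 1: r = 1, s = -8 − 1·51 = -59, t = 11 − 1·(-70) = 81  (check: 475·(-59) + 346·81 = 1)
The row with r = 1 (the gcd) gives the Bezout coefficients s = -59, t = 81.
Result: 475 · (-59) + 346 · (81) = 1.

gcd(475, 346) = 1; s = -59, t = 81 (check: 475·(-59) + 346·81 = 1).


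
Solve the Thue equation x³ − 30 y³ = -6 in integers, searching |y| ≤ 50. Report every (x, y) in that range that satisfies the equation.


The equation is x³ - 30y³ = -6. For fixed y, x³ = 30·y³ − 6, so a solution requires the RHS to be a perfect cube.
Strategy: iterate y from -50 to 50, compute RHS = 30·y³ − 6, and check whether it is a (positive or negative) perfect cube.
Check small values of y:
  y = 0: RHS = -6 is not a perfect cube.
  y = 1: RHS = 24 is not a perfect cube.
  y = -1: RHS = -36 is not a perfect cube.
  y = 2: RHS = 234 is not a perfect cube.
  y = -2: RHS = -246 is not a perfect cube.
  y = 3: RHS = 804 is not a perfect cube.
  y = -3: RHS = -816 is not a perfect cube.
Continuing the search up to |y| = 50 finds no solutions either.
No (x, y) in the scanned range satisfies the equation.

No integer solutions with |y| ≤ 50.


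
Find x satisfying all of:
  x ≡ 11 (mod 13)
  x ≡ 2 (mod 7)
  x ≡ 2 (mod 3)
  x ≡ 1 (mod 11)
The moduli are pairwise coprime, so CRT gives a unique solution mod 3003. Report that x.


Product of moduli M = 13 · 7 · 3 · 11 = 3003.
Merge one congruence at a time:
  Start: x ≡ 11 (mod 13).
  Combine with x ≡ 2 (mod 7); new modulus lcm = 91.
    Write x = 11 + 13·t and substitute into x ≡ 2 (mod 7): 13·t ≡ 2 − 11 = -9 (mod 7).
    Reduce coefficients mod 7: 6·t ≡ 5 (mod 7).
    The inverse of 6 mod 7 is 6 (since 6·6 = 36 = 5·7 + 1), so t ≡ 6·5 = 30 ≡ 2 (mod 7).
    Then x = 11 + 13·2 = 37, valid modulo lcm(13, 7) = 91: x ≡ 37 (mod 91).
  Combine with x ≡ 2 (mod 3); new modulus lcm = 273.
    Write x = 37 + 91·t and substitute into x ≡ 2 (mod 3): 91·t ≡ 2 − 37 = -35 (mod 3).
    Reduce coefficients mod 3: 1·t ≡ 1 (mod 3).
    So t ≡ 1 (mod 3).
    Then x = 37 + 91·1 = 128, valid modulo lcm(91, 3) = 273: x ≡ 128 (mod 273).
  Combine with x ≡ 1 (mod 11); new modulus lcm = 3003.
    Write x = 128 + 273·t and substitute into x ≡ 1 (mod 11): 273·t ≡ 1 − 128 = -127 (mod 11).
    Reduce coefficients mod 11: 9·t ≡ 5 (mod 11).
    The inverse of 9 mod 11 is 5 (since 9·5 = 45 = 4·11 + 1), so t ≡ 5·5 = 25 ≡ 3 (mod 11).
    Then x = 128 + 273·3 = 947, valid modulo lcm(273, 11) = 3003: x ≡ 947 (mod 3003).
Verify against each original: 947 mod 13 = 11, 947 mod 7 = 2, 947 mod 3 = 2, 947 mod 11 = 1.

x ≡ 947 (mod 3003).


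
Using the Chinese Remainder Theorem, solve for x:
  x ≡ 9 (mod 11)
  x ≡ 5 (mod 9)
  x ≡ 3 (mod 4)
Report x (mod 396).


Moduli 11, 9, 4 are pairwise coprime; by CRT there is a unique solution modulo M = 11 · 9 · 4 = 396.
Solve pairwise, accumulating the modulus:
  Start with x ≡ 9 (mod 11).
  Combine with x ≡ 5 (mod 9): since gcd(11, 9) = 1, we get a unique residue mod 99.
    Write x = 9 + 11·t and substitute into x ≡ 5 (mod 9): 11·t ≡ 5 − 9 = -4 (mod 9).
    Reduce coefficients mod 9: 2·t ≡ 5 (mod 9).
    The inverse of 2 mod 9 is 5 (since 2·5 = 10 = 1·9 + 1), so t ≡ 5·5 = 25 ≡ 7 (mod 9).
    Then x = 9 + 11·7 = 86, valid modulo lcm(11, 9) = 99: x ≡ 86 (mod 99).
  Combine with x ≡ 3 (mod 4): since gcd(99, 4) = 1, we get a unique residue mod 396.
    Write x = 86 + 99·t and substitute into x ≡ 3 (mod 4): 99·t ≡ 3 − 86 = -83 (mod 4).
    Reduce coefficients mod 4: 3·t ≡ 1 (mod 4).
    The inverse of 3 mod 4 is 3 (since 3·3 = 9 = 2·4 + 1), so t ≡ 3·1 = 3 ≡ 3 (mod 4).
    Then x = 86 + 99·3 = 383, valid modulo lcm(99, 4) = 396: x ≡ 383 (mod 396).
Verify: 383 mod 11 = 9 ✓, 383 mod 9 = 5 ✓, 383 mod 4 = 3 ✓.

x ≡ 383 (mod 396).


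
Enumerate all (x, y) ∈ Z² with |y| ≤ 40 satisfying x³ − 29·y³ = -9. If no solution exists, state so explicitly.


The equation is x³ - 29y³ = -9. For fixed y, x³ = 29·y³ − 9, so a solution requires the RHS to be a perfect cube.
Strategy: iterate y from -40 to 40, compute RHS = 29·y³ − 9, and check whether it is a (positive or negative) perfect cube.
Check small values of y:
  y = 0: RHS = -9 is not a perfect cube.
  y = 1: RHS = 20 is not a perfect cube.
  y = -1: RHS = -38 is not a perfect cube.
  y = 2: RHS = 223 is not a perfect cube.
  y = -2: RHS = -241 is not a perfect cube.
  y = 3: RHS = 774 is not a perfect cube.
  y = -3: RHS = -792 is not a perfect cube.
Continuing the search up to |y| = 40 finds no solutions either.
No (x, y) in the scanned range satisfies the equation.

No integer solutions with |y| ≤ 40.


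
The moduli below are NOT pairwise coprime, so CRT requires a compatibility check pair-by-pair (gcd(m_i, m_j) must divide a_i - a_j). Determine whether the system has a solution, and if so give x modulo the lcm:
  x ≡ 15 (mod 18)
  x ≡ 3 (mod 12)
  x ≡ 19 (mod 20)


Moduli 18, 12, 20 are not pairwise coprime, so CRT works modulo lcm(m_i) when all pairwise compatibility conditions hold.
Pairwise compatibility: gcd(m_i, m_j) must divide a_i - a_j for every pair.
Merge one congruence at a time:
  Start: x ≡ 15 (mod 18).
  Combine with x ≡ 3 (mod 12): gcd(18, 12) = 6; 3 - 15 = -12, which IS divisible by 6, so compatible.
    Write x = 15 + 18·t and substitute into x ≡ 3 (mod 12): 18·t ≡ 3 − 15 = -12 (mod 12).
    Divide the congruence (and modulus) by g = 6: 3·t ≡ -2 (mod 2).
    Reduce coefficients mod 2: 1·t ≡ 0 (mod 2).
    So t ≡ 0 (mod 2).
    Then x = 15 + 18·0 = 15, valid modulo lcm(18, 12) = 36: x ≡ 15 (mod 36).
  Combine with x ≡ 19 (mod 20): gcd(36, 20) = 4; 19 - 15 = 4, which IS divisible by 4, so compatible.
    Write x = 15 + 36·t and substitute into x ≡ 19 (mod 20): 36·t ≡ 19 − 15 = 4 (mod 20).
    Divide the congruence (and modulus) by g = 4: 9·t ≡ 1 (mod 5).
    Reduce coefficients mod 5: 4·t ≡ 1 (mod 5).
    The inverse of 4 mod 5 is 4 (since 4·4 = 16 = 3·5 + 1), so t ≡ 4·1 = 4 ≡ 4 (mod 5).
    Then x = 15 + 36·4 = 159, valid modulo lcm(36, 20) = 180: x ≡ 159 (mod 180).
Verify: 159 mod 18 = 15, 159 mod 12 = 3, 159 mod 20 = 19.

x ≡ 159 (mod 180).
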